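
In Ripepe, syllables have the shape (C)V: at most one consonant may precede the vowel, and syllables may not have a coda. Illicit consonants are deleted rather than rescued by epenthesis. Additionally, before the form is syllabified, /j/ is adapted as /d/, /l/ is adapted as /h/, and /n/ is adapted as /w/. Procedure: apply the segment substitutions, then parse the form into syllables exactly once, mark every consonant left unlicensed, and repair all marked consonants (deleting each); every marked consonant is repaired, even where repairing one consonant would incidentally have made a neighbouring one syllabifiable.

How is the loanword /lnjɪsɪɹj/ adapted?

Substitution: /l/ → /h/, /n/ → /w/, /j/ → /d/, giving /hwdɪsɪɹd/.
Under (C)V, the unsyllabifiable consonants are /h/, /w/, /ɹ/, /d/ (no codas are permitted; onsets are limited to one consonant).
Deleting the stranded consonants removes /h/, /w/, /ɹ/, /d/.

dɪsɪ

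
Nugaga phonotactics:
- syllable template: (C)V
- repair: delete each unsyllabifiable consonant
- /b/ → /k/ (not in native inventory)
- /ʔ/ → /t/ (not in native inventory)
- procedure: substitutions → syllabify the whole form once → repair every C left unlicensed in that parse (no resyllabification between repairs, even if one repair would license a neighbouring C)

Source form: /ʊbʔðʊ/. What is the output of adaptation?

Substitution: /b/ → /k/, /ʔ/ → /t/, giving /ʊktðʊ/.
Under (C)V, the unsyllabifiable consonants are /k/, /t/ (no codas are permitted; onsets are limited to one consonant).
Deletion applies to /k/, /t/.

ʊðʊ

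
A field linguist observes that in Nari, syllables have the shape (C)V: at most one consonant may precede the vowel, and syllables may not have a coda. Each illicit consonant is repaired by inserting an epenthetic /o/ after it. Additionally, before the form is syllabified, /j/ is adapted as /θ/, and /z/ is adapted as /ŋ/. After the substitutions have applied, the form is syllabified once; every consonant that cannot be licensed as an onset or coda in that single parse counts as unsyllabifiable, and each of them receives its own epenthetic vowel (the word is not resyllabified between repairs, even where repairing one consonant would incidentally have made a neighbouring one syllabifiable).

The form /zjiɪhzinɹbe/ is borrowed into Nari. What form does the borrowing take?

Substitution: /z/ → /ŋ/, /j/ → /θ/, giving /ŋθiɪhŋinɹbe/.
The consonants /ŋ/, /h/, /n/, /ɹ/ cannot be parsed into a legal (C)V syllable (no codas are permitted; onsets are limited to one consonant).
Each unlicensed consonant becomes the onset of a new syllable: /ŋ/ → /ŋo/, /h/ → /ho/, /n/ → /no/, /ɹ/ → /ɹo/.

ŋoθiɪhoŋinoɹobe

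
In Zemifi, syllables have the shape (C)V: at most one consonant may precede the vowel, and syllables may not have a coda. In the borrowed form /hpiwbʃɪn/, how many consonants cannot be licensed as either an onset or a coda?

4

Under (C)V, the unsyllabifiable consonants are /h/, /w/, /b/, /n/ (no codas are permitted; onsets are limited to one consonant).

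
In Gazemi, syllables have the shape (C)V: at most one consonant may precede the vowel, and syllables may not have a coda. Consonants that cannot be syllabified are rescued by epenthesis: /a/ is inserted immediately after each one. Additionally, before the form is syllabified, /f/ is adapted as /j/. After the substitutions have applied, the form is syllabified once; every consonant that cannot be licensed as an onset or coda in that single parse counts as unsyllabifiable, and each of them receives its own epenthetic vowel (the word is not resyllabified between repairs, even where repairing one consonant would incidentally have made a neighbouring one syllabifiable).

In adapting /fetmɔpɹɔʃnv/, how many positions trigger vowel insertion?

5

After substitution the input is /jetmɔpɹɔʃnv/.
The unsyllabifiable consonants are /t/, /p/, /ʃ/, /n/, /v/; each receives one epenthetic vowel.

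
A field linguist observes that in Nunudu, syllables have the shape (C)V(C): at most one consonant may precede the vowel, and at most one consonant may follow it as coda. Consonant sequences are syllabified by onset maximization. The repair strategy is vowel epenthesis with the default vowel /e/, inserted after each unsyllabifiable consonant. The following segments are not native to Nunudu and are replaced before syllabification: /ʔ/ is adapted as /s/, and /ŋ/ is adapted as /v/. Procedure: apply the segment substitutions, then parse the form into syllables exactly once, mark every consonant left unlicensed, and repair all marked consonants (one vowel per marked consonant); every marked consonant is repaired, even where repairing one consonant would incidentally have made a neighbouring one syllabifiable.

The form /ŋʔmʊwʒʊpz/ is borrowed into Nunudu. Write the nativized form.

Substitution: /ŋ/ → /v/, /ʔ/ → /s/, giving /vsmʊwʒʊpz/.
Syllabifying with onset maximization leaves /v/, /s/, /z/ stranded (at most one coda consonant is licensed; onsets are limited to one consonant).
Each unlicensed consonant becomes the onset of a new syllable: /v/ → /ve/, /s/ → /se/, /z/ → /ze/.

vesemʊwʒʊpze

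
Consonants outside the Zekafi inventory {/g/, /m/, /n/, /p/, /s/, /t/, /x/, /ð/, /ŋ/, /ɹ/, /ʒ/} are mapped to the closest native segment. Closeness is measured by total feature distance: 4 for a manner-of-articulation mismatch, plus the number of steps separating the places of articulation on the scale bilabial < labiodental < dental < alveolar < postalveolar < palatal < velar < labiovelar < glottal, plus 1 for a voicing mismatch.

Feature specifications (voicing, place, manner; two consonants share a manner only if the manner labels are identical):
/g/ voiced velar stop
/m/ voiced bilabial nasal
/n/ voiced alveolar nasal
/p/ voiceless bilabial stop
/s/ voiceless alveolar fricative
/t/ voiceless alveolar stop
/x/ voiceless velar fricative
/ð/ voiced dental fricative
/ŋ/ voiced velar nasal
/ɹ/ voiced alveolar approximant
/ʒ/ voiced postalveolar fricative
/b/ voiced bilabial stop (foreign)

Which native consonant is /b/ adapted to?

/p/ is closest: same manner (stop), place distance 0 (bilabial→bilabial), voicing differs (+1); total 1. Next closest is /m/ at distance 4.

p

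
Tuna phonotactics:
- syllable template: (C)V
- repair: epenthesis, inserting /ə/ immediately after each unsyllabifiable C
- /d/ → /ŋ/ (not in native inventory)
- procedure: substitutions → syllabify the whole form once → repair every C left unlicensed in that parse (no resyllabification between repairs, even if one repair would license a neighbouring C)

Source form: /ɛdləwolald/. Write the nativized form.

ɛŋələwolaləŋə

Substitution: /d/ → /ŋ/, giving /ɛŋləwolalŋ/.
The consonants /ŋ/, /l/, /ŋ/ cannot be parsed into a legal (C)V syllable (no codas are permitted; onsets are limited to one consonant).
Inserting the epenthetic vowel yields /ŋ/ → /ŋə/, /l/ → /lə/, /ŋ/ → /ŋə/.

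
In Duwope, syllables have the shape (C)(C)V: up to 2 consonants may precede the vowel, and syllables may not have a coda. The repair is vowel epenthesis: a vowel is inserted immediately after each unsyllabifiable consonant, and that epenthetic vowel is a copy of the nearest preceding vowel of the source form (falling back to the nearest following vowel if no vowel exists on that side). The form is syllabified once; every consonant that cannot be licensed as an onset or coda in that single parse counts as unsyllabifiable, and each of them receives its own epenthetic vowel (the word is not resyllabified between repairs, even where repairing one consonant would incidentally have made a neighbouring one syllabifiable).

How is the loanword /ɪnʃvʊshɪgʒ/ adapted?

Syllabifying with onset maximization leaves /n/, /g/, /ʒ/ stranded (no codas are permitted; onsets may contain at most 2 consonants).
Epenthesis after each stranded consonant: /n/ → /nɪ/, /g/ → /gɪ/, /ʒ/ → /ʒɪ/.

ɪnɪʃvʊshɪgɪʒɪ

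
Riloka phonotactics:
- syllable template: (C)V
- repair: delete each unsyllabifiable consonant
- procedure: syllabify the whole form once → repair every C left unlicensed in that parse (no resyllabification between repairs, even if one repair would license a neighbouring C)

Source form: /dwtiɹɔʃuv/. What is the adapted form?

Syllabifying with onset maximization leaves /d/, /w/, /v/ stranded (no codas are permitted; onsets are limited to one consonant).
Each unlicensed consonant is deleted: /d/, /w/, /v/.

tiɹɔʃu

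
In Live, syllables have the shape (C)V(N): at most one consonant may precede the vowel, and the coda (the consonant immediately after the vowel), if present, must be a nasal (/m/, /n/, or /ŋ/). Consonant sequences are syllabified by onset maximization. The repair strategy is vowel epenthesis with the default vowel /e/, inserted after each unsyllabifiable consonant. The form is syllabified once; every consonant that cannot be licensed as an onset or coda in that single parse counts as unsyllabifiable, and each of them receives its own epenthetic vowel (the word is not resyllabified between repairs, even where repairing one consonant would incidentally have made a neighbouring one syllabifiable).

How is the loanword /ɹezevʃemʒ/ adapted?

Under (C)V(N), the unsyllabifiable consonants are /v/, /ʒ/ (only a nasal (/m/, /n/, or /ŋ/) is licensed in coda position; onsets are limited to one consonant).
Epenthesis after each stranded consonant: /v/ → /ve/, /ʒ/ → /ʒe/.

ɹezeveʃemʒe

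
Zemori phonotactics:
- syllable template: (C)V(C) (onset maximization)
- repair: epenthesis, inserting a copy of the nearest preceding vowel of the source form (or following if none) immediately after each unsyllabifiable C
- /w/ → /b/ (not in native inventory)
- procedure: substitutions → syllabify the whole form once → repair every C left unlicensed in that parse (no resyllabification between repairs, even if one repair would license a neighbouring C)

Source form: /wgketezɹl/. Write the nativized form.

Substitution: /w/ → /b/, giving /bgketezɹl/.
Under (C)V(C), the unsyllabifiable consonants are /b/, /g/, /ɹ/, /l/ (at most one coda consonant is licensed; onsets are limited to one consonant).
Inserting the epenthetic vowel yields /b/ → /be/, /g/ → /ge/, /ɹ/ → /ɹe/, /l/ → /le/.

begeketezɹele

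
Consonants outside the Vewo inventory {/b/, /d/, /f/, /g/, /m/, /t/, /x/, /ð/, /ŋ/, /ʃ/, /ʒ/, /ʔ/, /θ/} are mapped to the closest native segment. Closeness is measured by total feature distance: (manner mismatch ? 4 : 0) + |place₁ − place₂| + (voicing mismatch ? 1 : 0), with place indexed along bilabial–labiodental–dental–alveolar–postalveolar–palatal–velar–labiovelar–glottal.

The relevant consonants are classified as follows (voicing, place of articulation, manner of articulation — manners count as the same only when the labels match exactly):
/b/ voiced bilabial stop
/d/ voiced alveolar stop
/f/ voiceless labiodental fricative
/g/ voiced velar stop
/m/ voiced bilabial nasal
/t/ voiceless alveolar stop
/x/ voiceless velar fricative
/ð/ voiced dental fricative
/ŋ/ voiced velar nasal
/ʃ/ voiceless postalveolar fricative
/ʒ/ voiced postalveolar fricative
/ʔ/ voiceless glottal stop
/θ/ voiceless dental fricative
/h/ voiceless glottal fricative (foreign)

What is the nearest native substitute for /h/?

/x/ is closest: same manner (fricative), place distance 2 (glottal→velar), same voicing; total 2. Next closest is /ʃ/ at distance 4.

x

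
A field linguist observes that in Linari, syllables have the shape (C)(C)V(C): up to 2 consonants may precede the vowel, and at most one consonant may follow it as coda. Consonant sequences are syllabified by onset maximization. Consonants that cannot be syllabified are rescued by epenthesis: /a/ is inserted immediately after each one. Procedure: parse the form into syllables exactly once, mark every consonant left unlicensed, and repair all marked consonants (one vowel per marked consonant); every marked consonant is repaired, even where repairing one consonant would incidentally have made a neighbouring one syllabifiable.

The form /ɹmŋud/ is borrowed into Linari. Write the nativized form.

The consonants /ɹ/ cannot be parsed into a legal (C)(C)V(C) syllable (at most one coda consonant is licensed; onsets may contain at most 2 consonants).
Inserting the epenthetic vowel yields /ɹ/ → /ɹa/.

ɹamŋud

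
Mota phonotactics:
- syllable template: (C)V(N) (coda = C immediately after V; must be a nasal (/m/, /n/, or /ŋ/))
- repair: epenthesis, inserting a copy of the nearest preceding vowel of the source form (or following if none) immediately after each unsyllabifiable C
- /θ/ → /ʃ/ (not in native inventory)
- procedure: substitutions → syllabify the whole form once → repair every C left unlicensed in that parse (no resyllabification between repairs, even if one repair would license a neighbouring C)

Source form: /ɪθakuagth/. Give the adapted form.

Substitution: /θ/ → /ʃ/, giving /ɪʃakuagth/.
The consonants /g/, /t/, /h/ cannot be parsed into a legal (C)V(N) syllable (only a nasal (/m/, /n/, or /ŋ/) is licensed in coda position; onsets are limited to one consonant).
Epenthesis after each stranded consonant: /g/ → /ga/, /t/ → /ta/, /h/ → /ha/.

ɪʃakuagataha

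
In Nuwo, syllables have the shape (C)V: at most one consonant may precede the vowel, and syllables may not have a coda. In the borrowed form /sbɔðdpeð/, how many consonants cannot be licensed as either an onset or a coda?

4

Under (C)V, the unsyllabifiable consonants are /s/, /ð/, /d/, /ð/ (no codas are permitted; onsets are limited to one consonant).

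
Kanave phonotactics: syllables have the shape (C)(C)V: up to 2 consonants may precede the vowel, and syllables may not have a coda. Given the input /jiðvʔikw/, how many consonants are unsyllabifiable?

The consonants /ð/, /k/, /w/ cannot be parsed into a legal (C)(C)V syllable (no codas are permitted; onsets may contain at most 2 consonants).

3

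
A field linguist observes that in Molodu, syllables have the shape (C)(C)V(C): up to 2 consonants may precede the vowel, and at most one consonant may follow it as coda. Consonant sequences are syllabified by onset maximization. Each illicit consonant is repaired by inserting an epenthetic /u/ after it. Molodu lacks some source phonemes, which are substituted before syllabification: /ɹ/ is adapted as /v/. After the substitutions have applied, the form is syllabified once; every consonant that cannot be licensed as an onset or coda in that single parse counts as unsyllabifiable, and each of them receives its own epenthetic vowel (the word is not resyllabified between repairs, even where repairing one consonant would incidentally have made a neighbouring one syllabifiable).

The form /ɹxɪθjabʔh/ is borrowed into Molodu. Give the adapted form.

Substitution: /ɹ/ → /v/, giving /vxɪθjabʔh/.
The consonants /ʔ/, /h/ cannot be parsed into a legal (C)(C)V(C) syllable (at most one coda consonant is licensed; onsets may contain at most 2 consonants).
Epenthesis after each stranded consonant: /ʔ/ → /ʔu/, /h/ → /hu/.

vxɪθjabʔuhu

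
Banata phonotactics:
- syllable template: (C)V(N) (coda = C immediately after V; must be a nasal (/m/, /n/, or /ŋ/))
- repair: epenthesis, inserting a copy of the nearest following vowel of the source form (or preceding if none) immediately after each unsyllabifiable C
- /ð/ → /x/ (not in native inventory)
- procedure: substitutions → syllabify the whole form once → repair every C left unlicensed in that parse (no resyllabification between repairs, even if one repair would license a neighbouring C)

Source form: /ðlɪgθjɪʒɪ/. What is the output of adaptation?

xɪlɪgɪθɪjɪʒɪ

Substitution: /ð/ → /x/, giving /xlɪgθjɪʒɪ/.
Under (C)V(N), the unsyllabifiable consonants are /x/, /g/, /θ/ (only a nasal (/m/, /n/, or /ŋ/) is licensed in coda position; onsets are limited to one consonant).
Each unlicensed consonant becomes the onset of a new syllable: /x/ → /xɪ/, /g/ → /gɪ/, /θ/ → /θɪ/.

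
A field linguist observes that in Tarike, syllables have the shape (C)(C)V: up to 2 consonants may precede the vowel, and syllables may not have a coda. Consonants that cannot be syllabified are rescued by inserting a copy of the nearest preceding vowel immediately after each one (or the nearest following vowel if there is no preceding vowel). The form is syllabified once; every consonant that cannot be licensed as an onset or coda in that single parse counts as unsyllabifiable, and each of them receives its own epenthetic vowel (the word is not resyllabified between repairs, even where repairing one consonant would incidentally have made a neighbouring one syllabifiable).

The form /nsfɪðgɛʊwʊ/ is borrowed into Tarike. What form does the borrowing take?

nɪsfɪðgɛʊwʊ

The consonants /n/ cannot be parsed into a legal (C)(C)V syllable (no codas are permitted; onsets may contain at most 2 consonants).
Inserting the epenthetic vowel yields /n/ → /nɪ/.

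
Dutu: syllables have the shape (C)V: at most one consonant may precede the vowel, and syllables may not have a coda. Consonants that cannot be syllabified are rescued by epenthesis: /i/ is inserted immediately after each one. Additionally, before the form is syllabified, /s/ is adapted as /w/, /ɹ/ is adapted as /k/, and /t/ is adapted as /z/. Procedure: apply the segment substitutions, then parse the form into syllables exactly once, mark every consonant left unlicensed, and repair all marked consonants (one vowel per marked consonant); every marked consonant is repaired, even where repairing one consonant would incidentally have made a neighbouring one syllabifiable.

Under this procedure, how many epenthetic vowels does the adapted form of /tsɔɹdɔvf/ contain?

4

After substitution the input is /zwɔkdɔvf/.
The unsyllabifiable consonants are /z/, /k/, /v/, /f/; each receives one epenthetic vowel.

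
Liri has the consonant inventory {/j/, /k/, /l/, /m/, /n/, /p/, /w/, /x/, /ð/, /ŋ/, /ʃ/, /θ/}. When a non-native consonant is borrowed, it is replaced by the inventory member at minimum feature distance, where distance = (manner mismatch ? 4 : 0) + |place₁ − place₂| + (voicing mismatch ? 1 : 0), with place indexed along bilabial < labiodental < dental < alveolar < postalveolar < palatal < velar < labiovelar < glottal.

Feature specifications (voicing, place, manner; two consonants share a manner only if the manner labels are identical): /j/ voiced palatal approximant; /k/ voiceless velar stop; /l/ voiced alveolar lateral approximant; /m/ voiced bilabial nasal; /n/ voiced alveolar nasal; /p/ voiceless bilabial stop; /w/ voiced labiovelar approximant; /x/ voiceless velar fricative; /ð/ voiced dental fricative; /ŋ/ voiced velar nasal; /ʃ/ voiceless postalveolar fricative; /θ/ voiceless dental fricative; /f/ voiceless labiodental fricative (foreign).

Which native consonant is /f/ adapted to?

/θ/ is closest: same manner (fricative), place distance 1 (labiodental→dental), same voicing; total 1. Next closest is /ð/ at distance 2.

θ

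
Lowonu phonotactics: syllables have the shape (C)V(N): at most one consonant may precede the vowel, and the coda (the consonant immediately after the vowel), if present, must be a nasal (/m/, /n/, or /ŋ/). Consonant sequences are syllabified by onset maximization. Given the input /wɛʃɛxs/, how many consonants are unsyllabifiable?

2

Syllabifying with onset maximization leaves /x/, /s/ stranded (only a nasal (/m/, /n/, or /ŋ/) is licensed in coda position; onsets are limited to one consonant).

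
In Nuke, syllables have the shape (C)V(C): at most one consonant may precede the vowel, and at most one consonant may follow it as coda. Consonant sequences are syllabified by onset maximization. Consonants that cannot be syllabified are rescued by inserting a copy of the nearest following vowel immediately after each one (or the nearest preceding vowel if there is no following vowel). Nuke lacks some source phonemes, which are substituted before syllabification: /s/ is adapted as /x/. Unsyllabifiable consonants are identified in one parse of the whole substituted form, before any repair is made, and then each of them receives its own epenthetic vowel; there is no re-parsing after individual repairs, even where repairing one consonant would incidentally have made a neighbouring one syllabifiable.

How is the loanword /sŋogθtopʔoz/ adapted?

xoŋogθotopʔoz

Substitution: /s/ → /x/, giving /xŋogθtopʔoz/.
Syllabifying with onset maximization leaves /x/, /θ/ stranded (at most one coda consonant is licensed; onsets are limited to one consonant).
Each unlicensed consonant becomes the onset of a new syllable: /x/ → /xo/, /θ/ → /θo/.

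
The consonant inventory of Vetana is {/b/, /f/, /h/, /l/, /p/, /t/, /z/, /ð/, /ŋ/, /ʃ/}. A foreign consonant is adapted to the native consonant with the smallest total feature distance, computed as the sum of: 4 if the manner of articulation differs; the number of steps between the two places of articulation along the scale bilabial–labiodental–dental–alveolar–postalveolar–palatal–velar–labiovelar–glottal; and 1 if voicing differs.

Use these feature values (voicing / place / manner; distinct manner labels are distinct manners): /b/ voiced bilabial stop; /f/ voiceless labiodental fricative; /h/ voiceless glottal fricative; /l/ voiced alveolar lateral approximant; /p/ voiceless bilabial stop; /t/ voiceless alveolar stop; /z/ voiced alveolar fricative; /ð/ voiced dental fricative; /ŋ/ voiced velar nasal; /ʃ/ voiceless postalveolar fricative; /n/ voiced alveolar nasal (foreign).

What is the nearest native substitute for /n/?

ŋ

/ŋ/ is closest: same manner (nasal), place distance 3 (alveolar→velar), same voicing; total 3. Next closest is /l/ at distance 4.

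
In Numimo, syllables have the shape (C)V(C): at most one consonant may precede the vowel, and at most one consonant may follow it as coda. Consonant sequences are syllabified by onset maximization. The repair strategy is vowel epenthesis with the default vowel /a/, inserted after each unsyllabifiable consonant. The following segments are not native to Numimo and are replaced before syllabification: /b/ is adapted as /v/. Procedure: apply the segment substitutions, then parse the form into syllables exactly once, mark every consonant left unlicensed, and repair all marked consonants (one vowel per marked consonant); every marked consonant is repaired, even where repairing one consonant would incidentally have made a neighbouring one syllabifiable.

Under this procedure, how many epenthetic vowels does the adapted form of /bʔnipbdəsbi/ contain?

3

After substitution the input is /vʔnipvdəsvi/.
The unsyllabifiable consonants are /v/, /ʔ/, /v/; each receives one epenthetic vowel.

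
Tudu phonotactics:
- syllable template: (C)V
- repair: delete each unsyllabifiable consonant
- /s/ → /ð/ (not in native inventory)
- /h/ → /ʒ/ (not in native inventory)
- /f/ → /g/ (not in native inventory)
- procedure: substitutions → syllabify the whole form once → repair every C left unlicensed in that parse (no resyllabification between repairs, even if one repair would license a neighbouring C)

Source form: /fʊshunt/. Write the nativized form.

Substitution: /f/ → /g/, /s/ → /ð/, /h/ → /ʒ/, giving /gʊðʒunt/.
Syllabifying with onset maximization leaves /ð/, /n/, /t/ stranded (no codas are permitted; onsets are limited to one consonant).
Deletion applies to /ð/, /n/, /t/.

gʊʒu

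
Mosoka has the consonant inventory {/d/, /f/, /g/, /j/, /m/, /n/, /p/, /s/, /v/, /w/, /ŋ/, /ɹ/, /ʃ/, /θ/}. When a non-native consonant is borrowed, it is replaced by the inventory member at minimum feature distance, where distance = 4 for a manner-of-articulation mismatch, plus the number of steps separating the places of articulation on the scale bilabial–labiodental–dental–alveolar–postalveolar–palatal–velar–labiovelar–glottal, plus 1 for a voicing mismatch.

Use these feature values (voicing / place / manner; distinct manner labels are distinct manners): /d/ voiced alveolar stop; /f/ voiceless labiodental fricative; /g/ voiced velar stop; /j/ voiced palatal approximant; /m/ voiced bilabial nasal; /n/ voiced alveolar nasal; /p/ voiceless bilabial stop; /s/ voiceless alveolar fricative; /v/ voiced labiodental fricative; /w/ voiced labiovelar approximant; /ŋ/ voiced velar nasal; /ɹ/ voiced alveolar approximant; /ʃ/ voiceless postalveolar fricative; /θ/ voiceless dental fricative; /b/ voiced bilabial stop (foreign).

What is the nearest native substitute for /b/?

p

/p/ is closest: same manner (stop), place distance 0 (bilabial→bilabial), voicing differs (+1); total 1. Next closest is /d/ at distance 3.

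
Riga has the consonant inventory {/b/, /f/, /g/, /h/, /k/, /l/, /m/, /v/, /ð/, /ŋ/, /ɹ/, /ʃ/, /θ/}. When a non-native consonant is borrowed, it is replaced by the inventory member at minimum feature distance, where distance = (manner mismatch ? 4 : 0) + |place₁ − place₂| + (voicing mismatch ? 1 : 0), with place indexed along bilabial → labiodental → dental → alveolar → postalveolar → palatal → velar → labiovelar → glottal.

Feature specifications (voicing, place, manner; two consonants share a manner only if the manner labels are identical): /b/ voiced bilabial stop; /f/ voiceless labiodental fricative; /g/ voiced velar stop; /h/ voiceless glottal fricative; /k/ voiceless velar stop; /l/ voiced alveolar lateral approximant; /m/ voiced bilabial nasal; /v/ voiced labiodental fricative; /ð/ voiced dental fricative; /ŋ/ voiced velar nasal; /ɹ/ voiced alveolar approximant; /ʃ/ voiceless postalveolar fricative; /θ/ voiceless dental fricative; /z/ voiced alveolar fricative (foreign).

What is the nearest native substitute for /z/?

ð

/ð/ is closest: same manner (fricative), place distance 1 (alveolar→dental), same voicing; total 1. Next closest is /v/ at distance 2.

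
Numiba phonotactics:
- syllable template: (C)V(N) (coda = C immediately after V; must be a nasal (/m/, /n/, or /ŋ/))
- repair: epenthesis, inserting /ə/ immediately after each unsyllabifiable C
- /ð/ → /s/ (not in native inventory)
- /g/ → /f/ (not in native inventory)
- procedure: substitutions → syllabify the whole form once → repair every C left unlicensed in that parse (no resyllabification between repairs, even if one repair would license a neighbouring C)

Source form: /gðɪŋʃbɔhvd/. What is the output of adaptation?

fəsɪŋʃəbɔhəvədə

Substitution: /g/ → /f/, /ð/ → /s/, giving /fsɪŋʃbɔhvd/.
Under (C)V(N), the unsyllabifiable consonants are /f/, /ʃ/, /h/, /v/, /d/ (only a nasal (/m/, /n/, or /ŋ/) is licensed in coda position; onsets are limited to one consonant).
Each unlicensed consonant becomes the onset of a new syllable: /f/ → /fə/, /ʃ/ → /ʃə/, /h/ → /hə/, /v/ → /və/, /d/ → /də/.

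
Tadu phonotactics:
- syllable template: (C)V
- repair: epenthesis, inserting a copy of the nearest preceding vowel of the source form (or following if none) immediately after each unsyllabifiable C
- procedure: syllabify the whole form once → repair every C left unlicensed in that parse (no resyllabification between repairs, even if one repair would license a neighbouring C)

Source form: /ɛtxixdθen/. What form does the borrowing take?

The consonants /t/, /x/, /d/, /n/ cannot be parsed into a legal (C)V syllable (no codas are permitted; onsets are limited to one consonant).
Inserting the epenthetic vowel yields /t/ → /tɛ/, /x/ → /xi/, /d/ → /di/, /n/ → /ne/.

ɛtɛxixidiθene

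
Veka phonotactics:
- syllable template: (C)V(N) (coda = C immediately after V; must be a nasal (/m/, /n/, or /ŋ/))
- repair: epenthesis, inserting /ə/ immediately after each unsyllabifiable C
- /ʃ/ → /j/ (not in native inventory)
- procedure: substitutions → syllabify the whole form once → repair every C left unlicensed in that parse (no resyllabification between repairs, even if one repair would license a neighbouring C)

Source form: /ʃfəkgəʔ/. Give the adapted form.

Substitution: /ʃ/ → /j/, giving /jfəkgəʔ/.
Under (C)V(N), the unsyllabifiable consonants are /j/, /k/, /ʔ/ (only a nasal (/m/, /n/, or /ŋ/) is licensed in coda position; onsets are limited to one consonant).
Inserting the epenthetic vowel yields /j/ → /jə/, /k/ → /kə/, /ʔ/ → /ʔə/.

jəfəkəgəʔə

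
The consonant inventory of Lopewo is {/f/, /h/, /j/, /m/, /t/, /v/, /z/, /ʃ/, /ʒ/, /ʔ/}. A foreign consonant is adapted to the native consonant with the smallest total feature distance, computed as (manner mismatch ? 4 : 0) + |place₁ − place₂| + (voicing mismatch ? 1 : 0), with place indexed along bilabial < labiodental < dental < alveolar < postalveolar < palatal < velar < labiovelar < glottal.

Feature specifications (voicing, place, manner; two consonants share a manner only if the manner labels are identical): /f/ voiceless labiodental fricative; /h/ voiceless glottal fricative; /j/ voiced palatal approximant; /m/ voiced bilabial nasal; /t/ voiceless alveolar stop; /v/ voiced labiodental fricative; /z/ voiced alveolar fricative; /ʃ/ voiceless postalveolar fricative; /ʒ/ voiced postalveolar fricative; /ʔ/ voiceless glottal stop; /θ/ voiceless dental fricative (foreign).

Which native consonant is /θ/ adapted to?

f

/f/ is closest: same manner (fricative), place distance 1 (dental→labiodental), same voicing; total 1. Next closest is /v/ at distance 2.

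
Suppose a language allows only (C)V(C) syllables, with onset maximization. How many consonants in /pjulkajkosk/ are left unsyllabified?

Under (C)V(C), the unsyllabifiable consonants are /p/, /k/ (at most one coda consonant is licensed; onsets are limited to one consonant).

2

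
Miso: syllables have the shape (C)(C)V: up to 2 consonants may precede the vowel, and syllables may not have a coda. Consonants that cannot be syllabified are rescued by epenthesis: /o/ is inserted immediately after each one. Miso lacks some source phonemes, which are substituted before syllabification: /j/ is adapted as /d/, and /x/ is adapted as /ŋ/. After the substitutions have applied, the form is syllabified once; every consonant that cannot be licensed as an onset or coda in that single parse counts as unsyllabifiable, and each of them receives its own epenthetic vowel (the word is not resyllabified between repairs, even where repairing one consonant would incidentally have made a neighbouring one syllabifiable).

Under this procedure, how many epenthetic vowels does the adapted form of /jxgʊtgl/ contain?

After substitution the input is /dŋgʊtgl/.
The unsyllabifiable consonants are /d/, /t/, /g/, /l/; each receives one epenthetic vowel.

4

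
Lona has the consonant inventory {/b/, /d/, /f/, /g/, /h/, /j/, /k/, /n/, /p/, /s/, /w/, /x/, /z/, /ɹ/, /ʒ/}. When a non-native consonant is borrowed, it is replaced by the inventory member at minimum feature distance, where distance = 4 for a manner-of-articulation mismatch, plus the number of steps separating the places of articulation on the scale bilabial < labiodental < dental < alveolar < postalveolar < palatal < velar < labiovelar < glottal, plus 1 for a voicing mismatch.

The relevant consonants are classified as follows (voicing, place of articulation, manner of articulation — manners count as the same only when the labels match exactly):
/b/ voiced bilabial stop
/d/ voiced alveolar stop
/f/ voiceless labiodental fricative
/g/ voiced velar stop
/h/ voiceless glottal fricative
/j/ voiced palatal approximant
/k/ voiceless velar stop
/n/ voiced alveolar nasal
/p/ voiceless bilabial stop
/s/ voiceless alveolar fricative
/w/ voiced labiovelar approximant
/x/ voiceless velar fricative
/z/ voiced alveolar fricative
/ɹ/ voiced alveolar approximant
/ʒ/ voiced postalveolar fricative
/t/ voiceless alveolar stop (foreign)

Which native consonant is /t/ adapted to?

d

/d/ is closest: same manner (stop), place distance 0 (alveolar→alveolar), voicing differs (+1); total 1. Next closest is /k/ at distance 3.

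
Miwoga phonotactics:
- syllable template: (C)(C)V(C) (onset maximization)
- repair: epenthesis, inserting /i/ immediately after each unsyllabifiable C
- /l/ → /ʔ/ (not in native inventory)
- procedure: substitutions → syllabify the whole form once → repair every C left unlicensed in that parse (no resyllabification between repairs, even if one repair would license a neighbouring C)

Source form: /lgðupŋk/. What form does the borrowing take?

ʔigðupŋiki

Substitution: /l/ → /ʔ/, giving /ʔgðupŋk/.
Syllabifying with onset maximization leaves /ʔ/, /ŋ/, /k/ stranded (at most one coda consonant is licensed; onsets may contain at most 2 consonants).
Each unlicensed consonant becomes the onset of a new syllable: /ʔ/ → /ʔi/, /ŋ/ → /ŋi/, /k/ → /ki/.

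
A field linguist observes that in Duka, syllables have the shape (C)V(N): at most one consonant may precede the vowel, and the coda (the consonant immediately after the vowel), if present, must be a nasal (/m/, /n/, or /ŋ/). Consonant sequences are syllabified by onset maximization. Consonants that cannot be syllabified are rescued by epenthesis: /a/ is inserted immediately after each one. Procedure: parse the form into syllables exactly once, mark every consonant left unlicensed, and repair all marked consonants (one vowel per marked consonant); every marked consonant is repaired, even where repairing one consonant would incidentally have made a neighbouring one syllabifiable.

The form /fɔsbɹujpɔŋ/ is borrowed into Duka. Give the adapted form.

Under (C)V(N), the unsyllabifiable consonants are /s/, /b/, /j/ (only a nasal (/m/, /n/, or /ŋ/) is licensed in coda position; onsets are limited to one consonant).
Each unlicensed consonant becomes the onset of a new syllable: /s/ → /sa/, /b/ → /ba/, /j/ → /ja/.

fɔsabaɹujapɔŋ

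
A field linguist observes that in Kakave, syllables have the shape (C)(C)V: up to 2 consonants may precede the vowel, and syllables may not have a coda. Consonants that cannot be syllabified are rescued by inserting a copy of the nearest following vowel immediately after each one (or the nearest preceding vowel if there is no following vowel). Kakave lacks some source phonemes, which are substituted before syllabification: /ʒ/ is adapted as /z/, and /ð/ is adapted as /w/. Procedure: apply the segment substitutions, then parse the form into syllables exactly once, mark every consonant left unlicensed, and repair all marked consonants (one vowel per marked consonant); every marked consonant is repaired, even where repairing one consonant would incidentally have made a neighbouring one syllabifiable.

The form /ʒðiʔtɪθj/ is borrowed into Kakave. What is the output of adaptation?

Substitution: /ʒ/ → /z/, /ð/ → /w/, giving /zwiʔtɪθj/.
Under (C)(C)V, the unsyllabifiable consonants are /θ/, /j/ (no codas are permitted; onsets may contain at most 2 consonants).
Epenthesis after each stranded consonant: /θ/ → /θɪ/, /j/ → /jɪ/.

zwiʔtɪθɪjɪ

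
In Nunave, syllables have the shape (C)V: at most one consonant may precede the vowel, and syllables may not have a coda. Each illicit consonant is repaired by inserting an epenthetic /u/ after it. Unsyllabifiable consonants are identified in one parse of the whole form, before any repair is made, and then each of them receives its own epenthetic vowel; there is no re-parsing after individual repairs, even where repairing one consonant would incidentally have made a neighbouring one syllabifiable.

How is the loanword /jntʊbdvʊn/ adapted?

The consonants /j/, /n/, /b/, /d/, /n/ cannot be parsed into a legal (C)V syllable (no codas are permitted; onsets are limited to one consonant).
Epenthesis after each stranded consonant: /j/ → /ju/, /n/ → /nu/, /b/ → /bu/, /d/ → /du/, /n/ → /nu/.

junutʊbuduvʊnu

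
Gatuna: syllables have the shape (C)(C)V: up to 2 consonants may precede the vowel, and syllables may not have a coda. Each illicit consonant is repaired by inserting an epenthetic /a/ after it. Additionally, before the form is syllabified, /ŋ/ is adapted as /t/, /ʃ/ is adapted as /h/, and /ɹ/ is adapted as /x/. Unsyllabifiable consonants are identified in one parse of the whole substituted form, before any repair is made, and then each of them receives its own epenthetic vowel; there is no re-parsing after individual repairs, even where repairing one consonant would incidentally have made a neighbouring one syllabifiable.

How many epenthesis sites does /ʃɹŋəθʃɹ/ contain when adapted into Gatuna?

After substitution the input is /hxtəθhx/.
The unsyllabifiable consonants are /h/, /θ/, /h/, /x/; each receives one epenthetic vowel.

4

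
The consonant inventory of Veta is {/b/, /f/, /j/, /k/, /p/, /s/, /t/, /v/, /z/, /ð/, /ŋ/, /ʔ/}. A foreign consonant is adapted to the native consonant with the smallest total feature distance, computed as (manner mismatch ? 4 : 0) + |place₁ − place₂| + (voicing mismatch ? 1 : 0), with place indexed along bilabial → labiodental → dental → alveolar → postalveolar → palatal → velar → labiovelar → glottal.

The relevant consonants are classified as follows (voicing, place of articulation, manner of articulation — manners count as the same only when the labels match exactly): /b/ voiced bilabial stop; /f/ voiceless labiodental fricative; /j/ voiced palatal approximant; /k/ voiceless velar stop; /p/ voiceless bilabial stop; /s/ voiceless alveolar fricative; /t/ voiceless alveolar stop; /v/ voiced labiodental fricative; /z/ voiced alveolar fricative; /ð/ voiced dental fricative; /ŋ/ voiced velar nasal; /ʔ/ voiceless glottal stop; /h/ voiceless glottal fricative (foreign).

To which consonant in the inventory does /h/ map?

/ʔ/ is closest: manner differs (fricative→stop, +4), place distance 0 (glottal→glottal), same voicing; total 4. Next closest is /s/ at distance 5.

ʔ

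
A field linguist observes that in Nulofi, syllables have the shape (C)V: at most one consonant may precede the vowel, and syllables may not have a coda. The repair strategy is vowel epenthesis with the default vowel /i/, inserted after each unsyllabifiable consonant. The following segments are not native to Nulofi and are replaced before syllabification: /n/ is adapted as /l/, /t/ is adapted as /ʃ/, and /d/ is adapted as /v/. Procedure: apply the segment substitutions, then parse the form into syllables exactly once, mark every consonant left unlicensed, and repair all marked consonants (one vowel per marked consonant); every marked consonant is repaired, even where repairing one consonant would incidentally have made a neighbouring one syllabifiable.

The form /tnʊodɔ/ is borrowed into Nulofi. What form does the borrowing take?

Substitution: /t/ → /ʃ/, /n/ → /l/, /d/ → /v/, giving /ʃlʊovɔ/.
The consonants /ʃ/ cannot be parsed into a legal (C)V syllable (no codas are permitted; onsets are limited to one consonant).
Each unlicensed consonant becomes the onset of a new syllable: /ʃ/ → /ʃi/.

ʃilʊovɔ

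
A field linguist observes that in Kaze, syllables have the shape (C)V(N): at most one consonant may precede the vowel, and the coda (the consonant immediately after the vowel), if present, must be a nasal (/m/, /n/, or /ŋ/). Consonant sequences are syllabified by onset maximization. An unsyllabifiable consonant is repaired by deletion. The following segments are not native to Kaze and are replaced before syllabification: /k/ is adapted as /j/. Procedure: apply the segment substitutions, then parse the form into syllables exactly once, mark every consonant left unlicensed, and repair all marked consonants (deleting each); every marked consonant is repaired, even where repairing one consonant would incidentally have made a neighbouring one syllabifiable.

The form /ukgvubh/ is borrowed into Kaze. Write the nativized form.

Substitution: /k/ → /j/, giving /ujgvubh/.
Under (C)V(N), the unsyllabifiable consonants are /j/, /g/, /b/, /h/ (only a nasal (/m/, /n/, or /ŋ/) is licensed in coda position; onsets are limited to one consonant).
Each unlicensed consonant is deleted: /j/, /g/, /b/, /h/.

uvu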